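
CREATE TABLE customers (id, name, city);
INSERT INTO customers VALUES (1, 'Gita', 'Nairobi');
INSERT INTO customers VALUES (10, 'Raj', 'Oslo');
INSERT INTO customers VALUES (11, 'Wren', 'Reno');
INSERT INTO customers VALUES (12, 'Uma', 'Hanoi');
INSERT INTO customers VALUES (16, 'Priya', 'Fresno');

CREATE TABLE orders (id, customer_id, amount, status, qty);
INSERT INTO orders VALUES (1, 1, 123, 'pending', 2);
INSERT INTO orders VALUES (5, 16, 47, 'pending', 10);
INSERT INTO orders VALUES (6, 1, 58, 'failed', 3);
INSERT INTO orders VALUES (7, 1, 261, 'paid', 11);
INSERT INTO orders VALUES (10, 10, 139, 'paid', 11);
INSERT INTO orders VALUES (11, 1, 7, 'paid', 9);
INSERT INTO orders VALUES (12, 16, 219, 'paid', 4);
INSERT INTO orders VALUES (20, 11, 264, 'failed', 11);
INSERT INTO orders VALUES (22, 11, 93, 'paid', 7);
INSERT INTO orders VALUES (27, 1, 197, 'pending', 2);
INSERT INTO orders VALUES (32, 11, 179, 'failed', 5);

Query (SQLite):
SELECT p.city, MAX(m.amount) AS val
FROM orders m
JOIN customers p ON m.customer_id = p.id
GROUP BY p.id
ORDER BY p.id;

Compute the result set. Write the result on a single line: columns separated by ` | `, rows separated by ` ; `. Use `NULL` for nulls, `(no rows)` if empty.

Join each orders row to its customers via customer_id.
Group joined rows by customers.id; compute MAX(m.amount) per group.
  1: ids {1, 6, 7, 11, 27} → MAX(m.amount)=261
  10: ids {10} → MAX(m.amount)=139
  11: ids {20, 22, 32} → MAX(m.amount)=264
  16: ids {5, 12} → MAX(m.amount)=219

Nairobi | 261 ; Oslo | 139 ; Reno | 264 ; Fresno | 219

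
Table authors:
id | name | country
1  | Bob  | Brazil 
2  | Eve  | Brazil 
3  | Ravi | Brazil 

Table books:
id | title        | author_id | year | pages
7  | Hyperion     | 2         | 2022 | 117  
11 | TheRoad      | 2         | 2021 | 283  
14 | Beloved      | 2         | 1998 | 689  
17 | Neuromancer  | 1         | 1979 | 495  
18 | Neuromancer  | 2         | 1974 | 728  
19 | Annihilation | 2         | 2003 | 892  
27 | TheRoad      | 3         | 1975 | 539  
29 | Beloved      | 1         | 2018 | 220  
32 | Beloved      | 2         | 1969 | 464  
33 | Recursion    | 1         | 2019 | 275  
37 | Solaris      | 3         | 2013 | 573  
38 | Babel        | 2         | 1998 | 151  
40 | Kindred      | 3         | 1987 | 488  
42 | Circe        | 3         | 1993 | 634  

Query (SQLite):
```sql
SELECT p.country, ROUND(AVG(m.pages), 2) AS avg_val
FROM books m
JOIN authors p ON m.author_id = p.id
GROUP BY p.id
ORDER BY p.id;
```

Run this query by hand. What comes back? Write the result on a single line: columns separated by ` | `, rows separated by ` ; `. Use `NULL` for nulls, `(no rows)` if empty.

Join each books row to its authors via author_id.
Group joined rows by authors.id; compute ROUND(AVG(m.pages), 2) per group.
  1: ids {17, 29, 33} → ROUND(AVG(m.pages), 2)=330
  2: ids {7, 11, 14, 18, 19, 32, 38} → ROUND(AVG(m.pages), 2)=474.86
  3: ids {27, 37, 40, 42} → ROUND(AVG(m.pages), 2)=558.5

Brazil | 330 ; Brazil | 474.86 ; Brazil | 558.5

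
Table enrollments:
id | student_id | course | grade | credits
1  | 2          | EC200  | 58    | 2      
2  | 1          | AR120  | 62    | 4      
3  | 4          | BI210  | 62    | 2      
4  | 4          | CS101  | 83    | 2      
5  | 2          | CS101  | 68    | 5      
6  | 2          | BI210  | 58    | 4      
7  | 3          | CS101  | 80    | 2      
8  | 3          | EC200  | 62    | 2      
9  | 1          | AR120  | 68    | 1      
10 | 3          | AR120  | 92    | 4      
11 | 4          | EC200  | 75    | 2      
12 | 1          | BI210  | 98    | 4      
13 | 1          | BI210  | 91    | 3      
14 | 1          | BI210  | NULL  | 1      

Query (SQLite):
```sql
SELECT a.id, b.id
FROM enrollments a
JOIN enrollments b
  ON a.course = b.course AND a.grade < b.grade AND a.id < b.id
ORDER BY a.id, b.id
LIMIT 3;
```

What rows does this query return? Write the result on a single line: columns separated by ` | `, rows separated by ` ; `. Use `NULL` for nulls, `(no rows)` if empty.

1 | 8 ; 1 | 11 ; 2 | 9

Pairs (a,b) with same course, a.grade < b.grade, a.id < b.id.
course groups: AR120:{2,9,10} BI210:{3,6,12,13,14} CS101:{4,5,7} EC200:{1,8,11}
Ordered by (a.id, b.id); first 3.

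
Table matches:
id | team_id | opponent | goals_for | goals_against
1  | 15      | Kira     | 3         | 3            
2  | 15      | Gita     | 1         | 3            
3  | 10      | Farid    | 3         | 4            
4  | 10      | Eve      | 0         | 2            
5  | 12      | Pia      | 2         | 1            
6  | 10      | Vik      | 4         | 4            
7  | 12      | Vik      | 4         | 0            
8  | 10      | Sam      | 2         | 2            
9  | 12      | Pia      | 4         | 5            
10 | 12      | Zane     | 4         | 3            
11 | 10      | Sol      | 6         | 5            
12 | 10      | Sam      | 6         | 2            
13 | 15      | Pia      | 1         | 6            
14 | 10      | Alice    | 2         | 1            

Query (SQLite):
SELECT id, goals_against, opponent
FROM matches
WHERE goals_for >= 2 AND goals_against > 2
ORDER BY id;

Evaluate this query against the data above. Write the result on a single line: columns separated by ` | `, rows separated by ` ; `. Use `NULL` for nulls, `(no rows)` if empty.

1 | 3 | Kira ; 3 | 4 | Farid ; 6 | 4 | Vik ; 9 | 5 | Pia ; 10 | 3 | Zane ; 11 | 5 | Sol

goals_for >= 2: ids {1, 3, 5, 6, 7, 8, 9, 10, 11, 12, 14}
goals_against > 2: ids {1, 2, 3, 6, 9, 10, 11, 13}
Combine with AND.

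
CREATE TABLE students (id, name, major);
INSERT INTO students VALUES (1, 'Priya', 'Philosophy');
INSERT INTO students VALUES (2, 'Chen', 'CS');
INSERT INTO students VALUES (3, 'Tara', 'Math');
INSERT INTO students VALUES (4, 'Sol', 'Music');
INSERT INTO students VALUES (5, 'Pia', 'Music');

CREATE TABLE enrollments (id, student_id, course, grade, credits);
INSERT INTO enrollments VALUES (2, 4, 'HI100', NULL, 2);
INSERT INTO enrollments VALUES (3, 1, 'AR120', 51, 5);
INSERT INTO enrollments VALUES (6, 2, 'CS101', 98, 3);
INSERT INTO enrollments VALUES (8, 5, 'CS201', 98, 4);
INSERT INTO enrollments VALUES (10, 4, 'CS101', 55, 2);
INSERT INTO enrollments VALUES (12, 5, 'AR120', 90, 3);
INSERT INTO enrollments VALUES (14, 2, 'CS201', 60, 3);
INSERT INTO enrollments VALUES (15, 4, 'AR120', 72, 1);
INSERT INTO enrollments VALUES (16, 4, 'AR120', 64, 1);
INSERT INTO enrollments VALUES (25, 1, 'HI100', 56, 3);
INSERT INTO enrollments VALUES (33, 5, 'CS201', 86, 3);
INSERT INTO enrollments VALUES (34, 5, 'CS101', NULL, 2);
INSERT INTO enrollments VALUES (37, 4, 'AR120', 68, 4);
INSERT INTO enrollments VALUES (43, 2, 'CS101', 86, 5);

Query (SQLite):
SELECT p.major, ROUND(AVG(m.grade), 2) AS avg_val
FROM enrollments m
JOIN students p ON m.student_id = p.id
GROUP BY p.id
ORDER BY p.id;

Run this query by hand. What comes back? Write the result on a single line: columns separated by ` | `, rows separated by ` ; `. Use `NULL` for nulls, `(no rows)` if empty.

Philosophy | 53.5 ; CS | 81.33 ; Music | 64.75 ; Music | 91.33

Join each enrollments row to its students via student_id.
Group joined rows by students.id; compute ROUND(AVG(m.grade), 2) per group.
  1: ids {3, 25} → ROUND(AVG(m.grade), 2)=53.5
  2: ids {6, 14, 43} → ROUND(AVG(m.grade), 2)=81.33
  4: ids {2, 10, 15, 16, 37} → ROUND(AVG(m.grade), 2)=64.75
  5: ids {8, 12, 33, 34} → ROUND(AVG(m.grade), 2)=91.33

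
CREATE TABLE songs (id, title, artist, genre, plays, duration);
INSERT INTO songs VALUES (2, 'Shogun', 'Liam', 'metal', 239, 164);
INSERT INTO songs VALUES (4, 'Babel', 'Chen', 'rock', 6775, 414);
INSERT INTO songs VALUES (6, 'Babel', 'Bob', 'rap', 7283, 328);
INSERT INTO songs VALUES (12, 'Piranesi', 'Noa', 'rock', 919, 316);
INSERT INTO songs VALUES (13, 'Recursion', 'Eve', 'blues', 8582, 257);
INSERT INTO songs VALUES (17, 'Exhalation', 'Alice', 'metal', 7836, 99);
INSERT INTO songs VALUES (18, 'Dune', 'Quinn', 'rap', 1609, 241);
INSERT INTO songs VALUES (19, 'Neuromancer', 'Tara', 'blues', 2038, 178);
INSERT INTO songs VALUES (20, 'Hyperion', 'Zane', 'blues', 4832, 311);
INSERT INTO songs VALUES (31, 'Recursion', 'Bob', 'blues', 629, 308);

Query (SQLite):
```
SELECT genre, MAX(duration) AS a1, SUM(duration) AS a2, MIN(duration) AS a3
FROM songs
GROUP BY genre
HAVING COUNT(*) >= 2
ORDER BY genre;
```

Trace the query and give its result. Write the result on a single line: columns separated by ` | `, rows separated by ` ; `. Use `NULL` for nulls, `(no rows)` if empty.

blues | 311 | 1054 | 178 ; metal | 164 | 263 | 99 ; rap | 328 | 569 | 241 ; rock | 414 | 730 | 316

Group songs by genre.
Per group compute: MAX(duration), SUM(duration), MIN(duration).
HAVING: drop groups with fewer than 2 rows.
  blues: ids {13, 19, 20, 31} → MAX(duration)=311, SUM(duration)=1054, MIN(duration)=178
  metal: ids {2, 17} → MAX(duration)=164, SUM(duration)=263, MIN(duration)=99
  rap: ids {6, 18} → MAX(duration)=328, SUM(duration)=569, MIN(duration)=241
  rock: ids {4, 12} → MAX(duration)=414, SUM(duration)=730, MIN(duration)=316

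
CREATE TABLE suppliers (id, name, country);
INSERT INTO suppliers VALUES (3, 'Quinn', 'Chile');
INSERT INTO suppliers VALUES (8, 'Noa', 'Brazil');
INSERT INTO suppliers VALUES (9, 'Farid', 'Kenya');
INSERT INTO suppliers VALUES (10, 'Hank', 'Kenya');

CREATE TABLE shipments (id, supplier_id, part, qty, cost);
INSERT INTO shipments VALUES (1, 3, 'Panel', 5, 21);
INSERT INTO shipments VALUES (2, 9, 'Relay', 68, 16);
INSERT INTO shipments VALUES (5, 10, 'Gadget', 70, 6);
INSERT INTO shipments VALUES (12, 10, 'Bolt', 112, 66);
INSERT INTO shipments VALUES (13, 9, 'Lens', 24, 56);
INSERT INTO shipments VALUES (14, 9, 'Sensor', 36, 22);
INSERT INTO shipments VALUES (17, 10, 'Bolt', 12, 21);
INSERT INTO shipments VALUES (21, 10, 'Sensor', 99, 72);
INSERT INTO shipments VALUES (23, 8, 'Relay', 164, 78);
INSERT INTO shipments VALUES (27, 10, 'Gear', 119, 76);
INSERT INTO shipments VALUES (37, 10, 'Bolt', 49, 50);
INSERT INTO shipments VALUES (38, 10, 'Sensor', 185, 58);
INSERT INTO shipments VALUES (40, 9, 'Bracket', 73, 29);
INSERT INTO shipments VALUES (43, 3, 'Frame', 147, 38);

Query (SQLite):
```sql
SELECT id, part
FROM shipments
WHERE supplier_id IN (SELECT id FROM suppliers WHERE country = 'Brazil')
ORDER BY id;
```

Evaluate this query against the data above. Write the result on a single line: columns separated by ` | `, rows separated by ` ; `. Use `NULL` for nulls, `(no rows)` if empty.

23 | Relay

Inner query: suppliers.id where country = 'Brazil'.
Outer: keep shipments rows whose supplier_id is in that set.
Inner query → {8}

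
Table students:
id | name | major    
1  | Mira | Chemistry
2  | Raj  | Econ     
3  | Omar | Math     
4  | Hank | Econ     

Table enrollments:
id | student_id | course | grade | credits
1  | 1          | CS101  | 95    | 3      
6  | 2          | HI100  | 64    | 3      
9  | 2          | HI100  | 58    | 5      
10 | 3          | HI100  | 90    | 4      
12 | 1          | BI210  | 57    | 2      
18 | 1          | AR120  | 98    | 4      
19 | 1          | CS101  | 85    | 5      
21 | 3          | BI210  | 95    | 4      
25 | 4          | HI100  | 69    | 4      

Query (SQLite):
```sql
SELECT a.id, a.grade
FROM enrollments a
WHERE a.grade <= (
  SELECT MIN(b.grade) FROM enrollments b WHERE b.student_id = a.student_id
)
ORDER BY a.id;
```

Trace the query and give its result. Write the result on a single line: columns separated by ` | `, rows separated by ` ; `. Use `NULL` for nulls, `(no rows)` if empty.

For each enrollments row a, compute MIN(grade) over rows sharing a.student_id.
Keep row a if a.grade <= that per-group MIN.
  student_id=1: MIN(grade) = 57
  student_id=2: MIN(grade) = 58
  student_id=3: MIN(grade) = 90
  student_id=4: MIN(grade) = 69

9 | 58 ; 10 | 90 ; 12 | 57 ; 25 | 69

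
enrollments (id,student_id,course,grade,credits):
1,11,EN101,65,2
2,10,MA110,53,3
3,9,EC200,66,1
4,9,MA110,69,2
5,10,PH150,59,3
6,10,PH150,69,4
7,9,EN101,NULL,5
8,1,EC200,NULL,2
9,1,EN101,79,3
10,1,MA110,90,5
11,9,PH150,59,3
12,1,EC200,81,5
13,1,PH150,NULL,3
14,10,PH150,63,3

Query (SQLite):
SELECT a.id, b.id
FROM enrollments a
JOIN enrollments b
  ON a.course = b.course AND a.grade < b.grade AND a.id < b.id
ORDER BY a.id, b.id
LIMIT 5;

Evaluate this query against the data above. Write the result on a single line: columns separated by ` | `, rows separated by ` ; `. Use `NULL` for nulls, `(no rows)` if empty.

Pairs (a,b) with same course, a.grade < b.grade, a.id < b.id.
course groups: EC200:{3,8,12} EN101:{1,7,9} MA110:{2,4,10} PH150:{5,6,11,13,14}
Ordered by (a.id, b.id); first 5.

1 | 9 ; 2 | 4 ; 2 | 10 ; 3 | 12 ; 4 | 10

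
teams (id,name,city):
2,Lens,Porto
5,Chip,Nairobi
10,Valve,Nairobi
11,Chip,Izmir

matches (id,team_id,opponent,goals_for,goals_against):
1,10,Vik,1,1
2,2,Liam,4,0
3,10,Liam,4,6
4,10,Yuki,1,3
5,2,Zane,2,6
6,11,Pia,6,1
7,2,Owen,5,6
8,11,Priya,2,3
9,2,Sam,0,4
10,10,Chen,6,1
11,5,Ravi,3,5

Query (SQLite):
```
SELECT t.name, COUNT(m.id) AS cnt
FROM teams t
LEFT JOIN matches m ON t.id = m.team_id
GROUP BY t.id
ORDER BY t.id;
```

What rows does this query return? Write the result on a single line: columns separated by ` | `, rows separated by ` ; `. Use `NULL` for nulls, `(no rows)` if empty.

LEFT JOIN keeps every teams row; unmatched ones get NULL for matches columns.
Group by teams.id and compute COUNT(m.id). COUNT(col) of an all-NULL group is 0.
  2: ids {2, 5, 7, 9} → COUNT(m.id)=4
  5: ids {11} → COUNT(m.id)=1
  10: ids {1, 3, 4, 10} → COUNT(m.id)=4
  11: ids {6, 8} → COUNT(m.id)=2

Lens | 4 ; Chip | 1 ; Valve | 4 ; Chip | 2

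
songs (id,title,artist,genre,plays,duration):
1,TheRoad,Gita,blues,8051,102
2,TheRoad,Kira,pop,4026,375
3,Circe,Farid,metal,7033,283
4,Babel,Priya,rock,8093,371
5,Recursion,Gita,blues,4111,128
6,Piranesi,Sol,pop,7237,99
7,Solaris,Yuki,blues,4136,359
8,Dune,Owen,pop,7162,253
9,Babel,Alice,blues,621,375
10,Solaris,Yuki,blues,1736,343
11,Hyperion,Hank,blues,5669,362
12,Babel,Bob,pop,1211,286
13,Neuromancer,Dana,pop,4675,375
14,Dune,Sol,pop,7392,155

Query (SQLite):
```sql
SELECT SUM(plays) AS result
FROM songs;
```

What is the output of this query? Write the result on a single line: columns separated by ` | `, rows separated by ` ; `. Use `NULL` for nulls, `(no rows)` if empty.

All plays values: [8051, 4026, 7033, 8093, 4111, 7237, 4136, 7162, 621, 1736, 5669, 1211, 4675, 7392].
SUM of non-NULL values = 71153.

71153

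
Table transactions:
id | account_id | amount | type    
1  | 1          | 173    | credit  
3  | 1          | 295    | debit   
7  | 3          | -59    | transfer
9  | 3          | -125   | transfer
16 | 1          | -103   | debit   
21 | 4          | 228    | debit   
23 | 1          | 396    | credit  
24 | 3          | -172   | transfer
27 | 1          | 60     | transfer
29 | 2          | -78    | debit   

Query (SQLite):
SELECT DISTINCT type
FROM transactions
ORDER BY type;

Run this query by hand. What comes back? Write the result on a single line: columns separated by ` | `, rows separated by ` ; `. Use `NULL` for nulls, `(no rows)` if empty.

credit ; debit ; transfer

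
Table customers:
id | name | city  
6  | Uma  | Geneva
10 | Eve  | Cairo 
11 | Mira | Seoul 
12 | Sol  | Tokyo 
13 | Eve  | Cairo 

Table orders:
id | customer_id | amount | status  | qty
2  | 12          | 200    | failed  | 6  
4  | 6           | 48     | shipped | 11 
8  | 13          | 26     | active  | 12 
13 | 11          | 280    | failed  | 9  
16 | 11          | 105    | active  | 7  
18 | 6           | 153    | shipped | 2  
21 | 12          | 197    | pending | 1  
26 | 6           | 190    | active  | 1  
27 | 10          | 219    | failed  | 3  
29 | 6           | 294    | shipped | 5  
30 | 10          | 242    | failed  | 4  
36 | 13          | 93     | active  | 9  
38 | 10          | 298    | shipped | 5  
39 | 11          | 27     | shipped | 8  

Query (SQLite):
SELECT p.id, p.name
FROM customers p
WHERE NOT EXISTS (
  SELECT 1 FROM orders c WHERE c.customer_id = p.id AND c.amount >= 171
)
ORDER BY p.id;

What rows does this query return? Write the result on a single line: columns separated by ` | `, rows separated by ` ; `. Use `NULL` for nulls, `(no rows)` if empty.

13 | Eve

For each customers row, check whether any orders with matching customer_id has amount >= 171.
Keep rows where that is false.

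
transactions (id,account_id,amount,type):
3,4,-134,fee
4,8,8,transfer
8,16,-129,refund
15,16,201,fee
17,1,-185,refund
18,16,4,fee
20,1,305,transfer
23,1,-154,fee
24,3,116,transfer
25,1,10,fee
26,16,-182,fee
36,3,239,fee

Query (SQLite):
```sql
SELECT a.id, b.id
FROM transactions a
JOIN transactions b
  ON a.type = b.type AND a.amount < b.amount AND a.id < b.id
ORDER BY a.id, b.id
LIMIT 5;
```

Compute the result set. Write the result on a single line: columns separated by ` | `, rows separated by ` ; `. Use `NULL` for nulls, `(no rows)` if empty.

Pairs (a,b) with same type, a.amount < b.amount, a.id < b.id.
type groups: fee:{3,15,18,23,25,26,36} refund:{8,17} transfer:{4,20,24}
Ordered by (a.id, b.id); first 5.

3 | 15 ; 3 | 18 ; 3 | 25 ; 3 | 36 ; 4 | 20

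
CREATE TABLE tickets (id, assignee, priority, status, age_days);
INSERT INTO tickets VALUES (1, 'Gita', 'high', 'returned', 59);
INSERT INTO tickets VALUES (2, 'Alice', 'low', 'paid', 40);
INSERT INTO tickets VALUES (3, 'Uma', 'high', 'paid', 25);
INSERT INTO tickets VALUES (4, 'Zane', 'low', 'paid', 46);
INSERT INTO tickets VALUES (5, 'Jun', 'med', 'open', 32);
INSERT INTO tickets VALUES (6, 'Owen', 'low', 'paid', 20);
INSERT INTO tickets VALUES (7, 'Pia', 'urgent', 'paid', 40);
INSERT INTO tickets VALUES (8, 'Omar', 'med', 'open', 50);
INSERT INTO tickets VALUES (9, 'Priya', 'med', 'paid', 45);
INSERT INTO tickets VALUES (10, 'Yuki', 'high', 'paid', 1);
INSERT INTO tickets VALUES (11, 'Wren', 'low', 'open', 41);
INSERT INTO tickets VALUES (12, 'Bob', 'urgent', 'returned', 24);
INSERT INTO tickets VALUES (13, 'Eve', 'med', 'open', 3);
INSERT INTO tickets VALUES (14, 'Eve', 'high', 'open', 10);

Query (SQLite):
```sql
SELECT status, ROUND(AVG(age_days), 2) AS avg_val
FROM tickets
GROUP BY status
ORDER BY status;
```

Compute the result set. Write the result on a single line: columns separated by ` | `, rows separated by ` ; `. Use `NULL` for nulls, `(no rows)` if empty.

open | 27.2 ; paid | 31 ; returned | 41.5

Partition tickets by status; compute ROUND(AVG(age_days), 2) within each group.
  open: ids {5, 8, 11, 13, 14} → ROUND(AVG(age_days), 2)=27.2
  paid: ids {2, 3, 4, 6, 7, 9, 10} → ROUND(AVG(age_days), 2)=31
  returned: ids {1, 12} → ROUND(AVG(age_days), 2)=41.5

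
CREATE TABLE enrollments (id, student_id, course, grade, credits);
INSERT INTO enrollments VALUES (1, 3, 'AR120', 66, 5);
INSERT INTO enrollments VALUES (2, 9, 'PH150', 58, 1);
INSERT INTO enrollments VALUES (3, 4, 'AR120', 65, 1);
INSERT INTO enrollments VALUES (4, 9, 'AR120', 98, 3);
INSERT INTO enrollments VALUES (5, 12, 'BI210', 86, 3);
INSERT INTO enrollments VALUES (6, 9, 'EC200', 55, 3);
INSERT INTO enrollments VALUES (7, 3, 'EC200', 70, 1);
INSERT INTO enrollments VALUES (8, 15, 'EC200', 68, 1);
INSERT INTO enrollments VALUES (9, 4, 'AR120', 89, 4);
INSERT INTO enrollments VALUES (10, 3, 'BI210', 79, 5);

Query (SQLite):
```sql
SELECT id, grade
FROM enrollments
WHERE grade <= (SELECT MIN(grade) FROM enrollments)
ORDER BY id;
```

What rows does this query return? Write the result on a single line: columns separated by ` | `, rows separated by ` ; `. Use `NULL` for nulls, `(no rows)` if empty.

Scalar subquery: MIN(grade) over all enrollments rows = 55.
Keep rows where grade <= that value.

6 | 55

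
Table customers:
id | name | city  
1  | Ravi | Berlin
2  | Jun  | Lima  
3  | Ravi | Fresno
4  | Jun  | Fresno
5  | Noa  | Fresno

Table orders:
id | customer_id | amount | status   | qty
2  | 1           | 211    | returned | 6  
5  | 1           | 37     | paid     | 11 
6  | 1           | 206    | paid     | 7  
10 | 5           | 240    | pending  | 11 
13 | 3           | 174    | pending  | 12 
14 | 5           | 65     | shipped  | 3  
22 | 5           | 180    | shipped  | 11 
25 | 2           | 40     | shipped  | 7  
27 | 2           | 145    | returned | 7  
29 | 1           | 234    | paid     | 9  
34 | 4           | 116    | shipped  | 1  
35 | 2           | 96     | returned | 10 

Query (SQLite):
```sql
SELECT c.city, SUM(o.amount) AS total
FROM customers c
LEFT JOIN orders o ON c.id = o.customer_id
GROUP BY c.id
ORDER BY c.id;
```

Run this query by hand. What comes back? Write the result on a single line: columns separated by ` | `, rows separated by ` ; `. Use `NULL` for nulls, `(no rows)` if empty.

Berlin | 688 ; Lima | 281 ; Fresno | 174 ; Fresno | 116 ; Fresno | 485

LEFT JOIN keeps every customers row; unmatched ones get NULL for orders columns.
Group by customers.id and compute SUM(o.amount). SUM over an all-NULL group is NULL.
  1: ids {2, 5, 6, 29} → SUM(o.amount)=688
  2: ids {25, 27, 35} → SUM(o.amount)=281
  3: ids {13} → SUM(o.amount)=174
  4: ids {34} → SUM(o.amount)=116
  5: ids {10, 14, 22} → SUM(o.amount)=485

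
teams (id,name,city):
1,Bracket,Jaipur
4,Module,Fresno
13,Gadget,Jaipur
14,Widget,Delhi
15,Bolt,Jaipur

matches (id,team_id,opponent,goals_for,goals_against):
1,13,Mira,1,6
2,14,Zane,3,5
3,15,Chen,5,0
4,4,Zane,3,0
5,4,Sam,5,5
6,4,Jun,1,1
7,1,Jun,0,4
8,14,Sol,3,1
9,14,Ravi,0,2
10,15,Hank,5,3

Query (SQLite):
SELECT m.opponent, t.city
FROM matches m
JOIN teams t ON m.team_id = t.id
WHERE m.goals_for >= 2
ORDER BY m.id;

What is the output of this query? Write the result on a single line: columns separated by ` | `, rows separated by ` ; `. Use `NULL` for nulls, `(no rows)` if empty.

Each matches row matches the teams row where team_id = teams.id.
Then keep rows with m.goals_for >= 2.

Zane | Delhi ; Chen | Jaipur ; Zane | Fresno ; Sam | Fresno ; Sol | Delhi ; Hank | Jaipur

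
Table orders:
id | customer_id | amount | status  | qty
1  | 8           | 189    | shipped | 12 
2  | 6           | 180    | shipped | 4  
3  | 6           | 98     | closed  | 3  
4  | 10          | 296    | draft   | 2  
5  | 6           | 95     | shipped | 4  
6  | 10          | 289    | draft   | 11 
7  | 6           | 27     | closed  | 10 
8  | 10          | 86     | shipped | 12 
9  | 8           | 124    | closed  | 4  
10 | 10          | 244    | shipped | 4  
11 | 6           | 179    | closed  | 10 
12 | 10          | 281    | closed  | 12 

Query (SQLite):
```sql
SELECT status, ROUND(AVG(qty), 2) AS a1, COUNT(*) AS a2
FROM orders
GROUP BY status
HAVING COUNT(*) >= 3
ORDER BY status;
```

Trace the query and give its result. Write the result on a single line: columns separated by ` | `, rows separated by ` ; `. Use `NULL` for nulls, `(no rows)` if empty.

Group orders by status.
Per group compute: ROUND(AVG(qty), 2), COUNT(*).
HAVING: drop groups with fewer than 3 rows.
  closed: ids {3, 7, 9, 11, 12} → ROUND(AVG(qty), 2)=7.8, COUNT(*)=5
  draft: ids {4, 6} → ROUND(AVG(qty), 2)=6.5, COUNT(*)=2
  shipped: ids {1, 2, 5, 8, 10} → ROUND(AVG(qty), 2)=7.2, COUNT(*)=5

closed | 7.8 | 5 ; shipped | 7.2 | 5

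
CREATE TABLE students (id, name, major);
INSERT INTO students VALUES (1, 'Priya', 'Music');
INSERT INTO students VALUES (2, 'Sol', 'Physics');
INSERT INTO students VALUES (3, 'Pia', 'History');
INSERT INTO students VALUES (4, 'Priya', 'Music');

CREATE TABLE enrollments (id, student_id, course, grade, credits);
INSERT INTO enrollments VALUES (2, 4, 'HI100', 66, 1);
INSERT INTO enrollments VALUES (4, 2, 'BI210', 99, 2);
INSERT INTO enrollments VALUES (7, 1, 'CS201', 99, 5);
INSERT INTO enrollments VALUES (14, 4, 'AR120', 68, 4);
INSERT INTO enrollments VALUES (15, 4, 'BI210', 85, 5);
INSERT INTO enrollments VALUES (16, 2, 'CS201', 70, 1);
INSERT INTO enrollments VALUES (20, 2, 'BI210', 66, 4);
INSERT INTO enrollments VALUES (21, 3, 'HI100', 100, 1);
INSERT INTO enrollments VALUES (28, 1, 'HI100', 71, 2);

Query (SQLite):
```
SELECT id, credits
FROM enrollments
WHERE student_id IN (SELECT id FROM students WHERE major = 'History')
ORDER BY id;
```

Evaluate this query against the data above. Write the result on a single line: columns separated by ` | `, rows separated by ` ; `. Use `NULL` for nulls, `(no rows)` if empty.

21 | 1

Inner query: students.id where major = 'History'.
Outer: keep enrollments rows whose student_id is in that set.
Inner query → {3}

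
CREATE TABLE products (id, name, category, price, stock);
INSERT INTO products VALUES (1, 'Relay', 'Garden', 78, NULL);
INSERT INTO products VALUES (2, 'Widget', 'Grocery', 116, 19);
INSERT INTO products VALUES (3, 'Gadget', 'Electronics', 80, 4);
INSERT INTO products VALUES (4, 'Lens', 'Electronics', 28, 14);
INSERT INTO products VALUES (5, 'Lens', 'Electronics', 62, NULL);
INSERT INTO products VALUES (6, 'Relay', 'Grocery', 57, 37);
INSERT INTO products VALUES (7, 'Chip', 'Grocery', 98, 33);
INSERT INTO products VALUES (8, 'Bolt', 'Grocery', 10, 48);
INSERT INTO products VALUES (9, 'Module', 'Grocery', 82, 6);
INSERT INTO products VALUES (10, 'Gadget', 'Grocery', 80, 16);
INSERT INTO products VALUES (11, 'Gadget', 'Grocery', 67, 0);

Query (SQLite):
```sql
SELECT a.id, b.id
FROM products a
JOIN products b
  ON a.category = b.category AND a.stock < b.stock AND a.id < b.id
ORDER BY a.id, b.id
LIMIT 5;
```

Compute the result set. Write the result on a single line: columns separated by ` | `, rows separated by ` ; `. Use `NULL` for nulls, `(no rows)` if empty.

2 | 6 ; 2 | 7 ; 2 | 8 ; 3 | 4 ; 6 | 8

Pairs (a,b) with same category, a.stock < b.stock, a.id < b.id.
category groups: Electronics:{3,4,5} Garden:{1} Grocery:{2,6,7,8,9,10,11}
Ordered by (a.id, b.id); first 5.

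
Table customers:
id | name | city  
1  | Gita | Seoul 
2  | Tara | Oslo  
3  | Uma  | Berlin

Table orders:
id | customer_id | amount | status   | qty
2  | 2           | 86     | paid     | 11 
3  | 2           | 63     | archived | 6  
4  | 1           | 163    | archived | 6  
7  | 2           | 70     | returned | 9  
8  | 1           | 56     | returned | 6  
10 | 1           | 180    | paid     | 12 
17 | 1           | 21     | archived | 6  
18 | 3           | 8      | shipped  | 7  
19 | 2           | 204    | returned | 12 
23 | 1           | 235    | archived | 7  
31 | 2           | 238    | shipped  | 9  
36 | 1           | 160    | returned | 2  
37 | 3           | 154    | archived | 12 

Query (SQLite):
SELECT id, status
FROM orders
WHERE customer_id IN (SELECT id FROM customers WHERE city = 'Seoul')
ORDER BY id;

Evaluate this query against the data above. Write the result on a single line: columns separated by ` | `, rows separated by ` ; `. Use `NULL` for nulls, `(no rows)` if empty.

4 | archived ; 8 | returned ; 10 | paid ; 17 | archived ; 23 | archived ; 36 | returned

Inner query: customers.id where city = 'Seoul'.
Outer: keep orders rows whose customer_id is in that set.
Inner query → {1}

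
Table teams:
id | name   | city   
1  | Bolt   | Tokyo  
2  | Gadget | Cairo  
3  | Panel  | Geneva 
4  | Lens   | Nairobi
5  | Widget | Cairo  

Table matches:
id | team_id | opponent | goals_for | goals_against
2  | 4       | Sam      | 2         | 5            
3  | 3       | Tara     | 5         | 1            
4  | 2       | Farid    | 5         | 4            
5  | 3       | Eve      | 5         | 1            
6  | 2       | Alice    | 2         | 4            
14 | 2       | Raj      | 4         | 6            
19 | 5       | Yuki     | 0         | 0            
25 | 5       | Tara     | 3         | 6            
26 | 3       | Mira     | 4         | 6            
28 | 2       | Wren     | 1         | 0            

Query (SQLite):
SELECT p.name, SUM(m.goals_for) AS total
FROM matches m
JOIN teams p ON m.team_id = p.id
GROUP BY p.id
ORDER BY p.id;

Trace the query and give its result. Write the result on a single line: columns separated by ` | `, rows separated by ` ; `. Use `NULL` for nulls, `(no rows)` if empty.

Gadget | 12 ; Panel | 14 ; Lens | 2 ; Widget | 3

Join each matches row to its teams via team_id.
Group joined rows by teams.id; compute SUM(m.goals_for) per group.
  2: ids {4, 6, 14, 28} → SUM(m.goals_for)=12
  3: ids {3, 5, 26} → SUM(m.goals_for)=14
  4: ids {2} → SUM(m.goals_for)=2
  5: ids {19, 25} → SUM(m.goals_for)=3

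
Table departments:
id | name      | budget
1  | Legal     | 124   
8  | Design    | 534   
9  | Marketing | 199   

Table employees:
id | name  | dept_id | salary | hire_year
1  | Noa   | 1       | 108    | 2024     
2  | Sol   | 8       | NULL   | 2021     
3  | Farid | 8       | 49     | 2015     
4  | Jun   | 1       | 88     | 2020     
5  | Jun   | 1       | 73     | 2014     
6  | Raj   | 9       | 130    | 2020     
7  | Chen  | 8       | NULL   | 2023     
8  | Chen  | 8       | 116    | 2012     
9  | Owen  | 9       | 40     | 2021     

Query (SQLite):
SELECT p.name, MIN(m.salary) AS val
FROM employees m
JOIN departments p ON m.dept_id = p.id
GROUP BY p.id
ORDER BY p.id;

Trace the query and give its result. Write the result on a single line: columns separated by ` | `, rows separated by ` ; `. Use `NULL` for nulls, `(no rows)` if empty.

Join each employees row to its departments via dept_id.
Group joined rows by departments.id; compute MIN(m.salary) per group.
  1: ids {1, 4, 5} → MIN(m.salary)=73
  8: ids {2, 3, 7, 8} → MIN(m.salary)=49
  9: ids {6, 9} → MIN(m.salary)=40

Legal | 73 ; Design | 49 ; Marketing | 40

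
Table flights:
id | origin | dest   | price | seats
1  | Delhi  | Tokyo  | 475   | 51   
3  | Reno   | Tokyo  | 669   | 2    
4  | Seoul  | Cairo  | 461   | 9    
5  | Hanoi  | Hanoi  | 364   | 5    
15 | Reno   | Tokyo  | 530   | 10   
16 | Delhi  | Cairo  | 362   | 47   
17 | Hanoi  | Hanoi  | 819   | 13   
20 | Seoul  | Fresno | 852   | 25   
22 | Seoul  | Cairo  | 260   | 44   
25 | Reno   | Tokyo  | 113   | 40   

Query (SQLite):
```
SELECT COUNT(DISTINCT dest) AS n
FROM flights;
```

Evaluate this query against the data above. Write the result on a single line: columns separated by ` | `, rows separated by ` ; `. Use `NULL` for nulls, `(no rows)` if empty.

4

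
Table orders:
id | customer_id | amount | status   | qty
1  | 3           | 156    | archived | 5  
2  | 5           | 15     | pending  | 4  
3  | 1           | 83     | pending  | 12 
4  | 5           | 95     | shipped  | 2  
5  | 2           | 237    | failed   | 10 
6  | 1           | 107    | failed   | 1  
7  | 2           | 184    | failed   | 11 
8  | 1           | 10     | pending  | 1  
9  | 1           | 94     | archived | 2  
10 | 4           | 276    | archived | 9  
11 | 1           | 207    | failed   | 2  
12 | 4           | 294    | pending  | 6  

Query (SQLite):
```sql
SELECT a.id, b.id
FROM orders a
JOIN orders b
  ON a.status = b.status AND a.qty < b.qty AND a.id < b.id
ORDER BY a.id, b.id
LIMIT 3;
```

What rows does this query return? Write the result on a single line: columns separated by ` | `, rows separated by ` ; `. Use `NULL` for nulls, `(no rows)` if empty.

Pairs (a,b) with same status, a.qty < b.qty, a.id < b.id.
status groups: archived:{1,9,10} failed:{5,6,7,11} pending:{2,3,8,12} shipped:{4}
Ordered by (a.id, b.id); first 3.

1 | 10 ; 2 | 3 ; 2 | 12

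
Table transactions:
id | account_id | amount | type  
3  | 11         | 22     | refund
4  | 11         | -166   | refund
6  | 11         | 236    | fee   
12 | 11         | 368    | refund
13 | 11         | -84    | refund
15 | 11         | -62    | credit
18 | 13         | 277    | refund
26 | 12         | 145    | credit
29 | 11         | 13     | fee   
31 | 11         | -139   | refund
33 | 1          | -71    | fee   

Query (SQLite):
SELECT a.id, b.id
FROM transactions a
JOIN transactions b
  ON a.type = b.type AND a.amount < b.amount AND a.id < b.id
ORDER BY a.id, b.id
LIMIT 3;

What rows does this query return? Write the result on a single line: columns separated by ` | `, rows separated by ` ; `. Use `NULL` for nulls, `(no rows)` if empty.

3 | 12 ; 3 | 18 ; 4 | 12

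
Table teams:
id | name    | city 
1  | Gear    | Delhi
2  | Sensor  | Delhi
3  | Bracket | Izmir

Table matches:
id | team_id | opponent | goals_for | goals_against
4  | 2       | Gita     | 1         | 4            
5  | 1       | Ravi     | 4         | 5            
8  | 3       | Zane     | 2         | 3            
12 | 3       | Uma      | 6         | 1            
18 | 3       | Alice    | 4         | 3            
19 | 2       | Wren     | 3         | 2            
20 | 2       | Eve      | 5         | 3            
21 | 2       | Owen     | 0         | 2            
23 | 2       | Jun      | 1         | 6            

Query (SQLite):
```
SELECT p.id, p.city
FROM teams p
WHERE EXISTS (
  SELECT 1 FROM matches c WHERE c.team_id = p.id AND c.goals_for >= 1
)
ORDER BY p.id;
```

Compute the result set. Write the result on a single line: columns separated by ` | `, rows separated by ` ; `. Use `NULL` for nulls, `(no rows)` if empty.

1 | Delhi ; 2 | Delhi ; 3 | Izmir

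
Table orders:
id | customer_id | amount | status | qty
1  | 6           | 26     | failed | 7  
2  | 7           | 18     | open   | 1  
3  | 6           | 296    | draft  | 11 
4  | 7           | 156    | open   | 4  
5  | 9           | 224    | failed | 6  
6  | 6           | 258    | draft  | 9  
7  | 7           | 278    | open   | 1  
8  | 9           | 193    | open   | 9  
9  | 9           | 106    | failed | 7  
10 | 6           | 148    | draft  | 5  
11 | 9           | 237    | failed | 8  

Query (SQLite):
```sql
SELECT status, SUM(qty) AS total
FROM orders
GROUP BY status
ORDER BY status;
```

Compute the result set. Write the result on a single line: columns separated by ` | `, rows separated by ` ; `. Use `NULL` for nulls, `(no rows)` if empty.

draft | 25 ; failed | 28 ; open | 15

Partition orders by status; compute SUM(qty) within each group.
  draft: ids {3, 6, 10} → SUM(qty)=25
  failed: ids {1, 5, 9, 11} → SUM(qty)=28
  open: ids {2, 4, 7, 8} → SUM(qty)=15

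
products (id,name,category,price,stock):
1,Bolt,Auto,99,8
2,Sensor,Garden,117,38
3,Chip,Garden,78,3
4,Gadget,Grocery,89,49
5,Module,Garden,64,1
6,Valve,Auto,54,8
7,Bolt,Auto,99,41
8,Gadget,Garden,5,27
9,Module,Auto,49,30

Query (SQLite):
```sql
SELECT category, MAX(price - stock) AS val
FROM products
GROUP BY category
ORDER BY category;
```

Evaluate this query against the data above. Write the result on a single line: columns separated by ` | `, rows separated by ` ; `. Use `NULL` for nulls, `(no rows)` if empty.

For each row compute price - stock.
Group by category; take MAX of the expression per group.
  Auto: ids {1, 6, 7, 9} → MAX(price - stock)=91
  Garden: ids {2, 3, 5, 8} → MAX(price - stock)=79
  Grocery: ids {4} → MAX(price - stock)=40

Auto | 91 ; Garden | 79 ; Grocery | 40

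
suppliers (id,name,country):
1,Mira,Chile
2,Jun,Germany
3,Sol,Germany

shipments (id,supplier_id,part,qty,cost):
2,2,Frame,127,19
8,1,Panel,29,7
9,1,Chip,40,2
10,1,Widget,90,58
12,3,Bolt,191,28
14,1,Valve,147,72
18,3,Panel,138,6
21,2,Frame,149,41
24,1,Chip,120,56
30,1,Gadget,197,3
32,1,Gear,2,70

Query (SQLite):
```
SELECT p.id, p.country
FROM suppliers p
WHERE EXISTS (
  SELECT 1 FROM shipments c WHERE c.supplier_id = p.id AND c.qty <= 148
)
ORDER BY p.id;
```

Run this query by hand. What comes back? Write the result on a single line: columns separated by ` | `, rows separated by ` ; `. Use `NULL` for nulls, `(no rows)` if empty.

1 | Chile ; 2 | Germany ; 3 | Germany

For each suppliers row, check whether any shipments with matching supplier_id has qty <= 148.
Keep rows where that is true.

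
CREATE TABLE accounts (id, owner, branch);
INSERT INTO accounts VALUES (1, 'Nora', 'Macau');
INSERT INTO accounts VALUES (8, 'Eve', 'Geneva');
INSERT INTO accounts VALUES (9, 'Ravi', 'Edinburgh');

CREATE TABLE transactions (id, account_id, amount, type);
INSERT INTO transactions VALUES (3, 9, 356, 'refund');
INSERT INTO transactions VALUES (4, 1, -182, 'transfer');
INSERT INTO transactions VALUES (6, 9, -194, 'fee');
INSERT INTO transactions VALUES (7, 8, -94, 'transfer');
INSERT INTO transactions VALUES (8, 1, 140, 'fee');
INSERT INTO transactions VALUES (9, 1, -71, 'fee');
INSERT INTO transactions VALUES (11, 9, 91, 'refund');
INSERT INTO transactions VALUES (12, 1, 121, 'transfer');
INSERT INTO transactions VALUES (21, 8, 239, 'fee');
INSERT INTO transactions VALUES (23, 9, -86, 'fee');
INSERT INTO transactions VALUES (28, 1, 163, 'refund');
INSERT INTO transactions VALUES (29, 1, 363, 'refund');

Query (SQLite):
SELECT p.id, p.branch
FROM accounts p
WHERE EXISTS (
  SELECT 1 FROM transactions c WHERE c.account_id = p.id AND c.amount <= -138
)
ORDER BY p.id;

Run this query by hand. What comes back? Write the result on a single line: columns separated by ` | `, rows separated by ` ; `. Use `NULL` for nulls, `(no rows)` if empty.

1 | Macau ; 9 | Edinburgh

For each accounts row, check whether any transactions with matching account_id has amount <= -138.
Keep rows where that is true.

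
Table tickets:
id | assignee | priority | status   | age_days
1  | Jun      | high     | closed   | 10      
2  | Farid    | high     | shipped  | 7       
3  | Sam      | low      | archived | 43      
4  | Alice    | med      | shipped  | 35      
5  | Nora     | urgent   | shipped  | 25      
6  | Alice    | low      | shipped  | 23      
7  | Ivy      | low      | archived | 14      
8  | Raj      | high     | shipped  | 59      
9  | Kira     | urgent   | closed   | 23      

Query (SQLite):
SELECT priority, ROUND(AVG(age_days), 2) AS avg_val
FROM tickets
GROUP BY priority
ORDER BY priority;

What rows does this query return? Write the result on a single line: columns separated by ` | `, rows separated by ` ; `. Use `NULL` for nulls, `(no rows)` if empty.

high | 25.33 ; low | 26.67 ; med | 35 ; urgent | 24

Partition tickets by priority; compute ROUND(AVG(age_days), 2) within each group.
  high: ids {1, 2, 8} → ROUND(AVG(age_days), 2)=25.33
  low: ids {3, 6, 7} → ROUND(AVG(age_days), 2)=26.67
  med: ids {4} → ROUND(AVG(age_days), 2)=35
  urgent: ids {5, 9} → ROUND(AVG(age_days), 2)=24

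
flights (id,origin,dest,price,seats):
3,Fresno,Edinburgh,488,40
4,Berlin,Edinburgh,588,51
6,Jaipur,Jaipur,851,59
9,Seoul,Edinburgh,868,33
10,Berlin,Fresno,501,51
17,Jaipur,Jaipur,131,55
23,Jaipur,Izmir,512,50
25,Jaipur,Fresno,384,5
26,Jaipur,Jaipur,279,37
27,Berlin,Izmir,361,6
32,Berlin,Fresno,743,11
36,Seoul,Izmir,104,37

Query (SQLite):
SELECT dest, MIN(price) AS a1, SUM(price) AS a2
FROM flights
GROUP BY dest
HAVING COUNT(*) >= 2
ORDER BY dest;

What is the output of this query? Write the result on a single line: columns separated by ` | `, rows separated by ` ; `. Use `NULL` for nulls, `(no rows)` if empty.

Edinburgh | 488 | 1944 ; Fresno | 384 | 1628 ; Izmir | 104 | 977 ; Jaipur | 131 | 1261

Group flights by dest.
Per group compute: MIN(price), SUM(price).
HAVING: drop groups with fewer than 2 rows.
  Edinburgh: ids {3, 4, 9} → MIN(price)=488, SUM(price)=1944
  Fresno: ids {10, 25, 32} → MIN(price)=384, SUM(price)=1628
  Izmir: ids {23, 27, 36} → MIN(price)=104, SUM(price)=977
  Jaipur: ids {6, 17, 26} → MIN(price)=131, SUM(price)=1261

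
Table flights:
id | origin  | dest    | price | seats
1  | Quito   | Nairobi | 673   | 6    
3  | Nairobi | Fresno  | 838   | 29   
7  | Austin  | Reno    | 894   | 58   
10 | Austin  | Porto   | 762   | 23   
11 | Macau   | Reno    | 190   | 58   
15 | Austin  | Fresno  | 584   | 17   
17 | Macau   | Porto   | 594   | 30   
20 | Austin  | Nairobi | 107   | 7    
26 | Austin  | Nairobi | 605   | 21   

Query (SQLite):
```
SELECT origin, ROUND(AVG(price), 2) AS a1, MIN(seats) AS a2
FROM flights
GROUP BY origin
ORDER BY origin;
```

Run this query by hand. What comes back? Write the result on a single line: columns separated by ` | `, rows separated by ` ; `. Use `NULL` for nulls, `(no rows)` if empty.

Austin | 590.4 | 7 ; Macau | 392 | 30 ; Nairobi | 838 | 29 ; Quito | 673 | 6

Group flights by origin.
Per group compute: ROUND(AVG(price), 2), MIN(seats).
  Austin: ids {7, 10, 15, 20, 26} → ROUND(AVG(price), 2)=590.4, MIN(seats)=7
  Macau: ids {11, 17} → ROUND(AVG(price), 2)=392, MIN(seats)=30
  Nairobi: ids {3} → ROUND(AVG(price), 2)=838, MIN(seats)=29
  Quito: ids {1} → ROUND(AVG(price), 2)=673, MIN(seats)=6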